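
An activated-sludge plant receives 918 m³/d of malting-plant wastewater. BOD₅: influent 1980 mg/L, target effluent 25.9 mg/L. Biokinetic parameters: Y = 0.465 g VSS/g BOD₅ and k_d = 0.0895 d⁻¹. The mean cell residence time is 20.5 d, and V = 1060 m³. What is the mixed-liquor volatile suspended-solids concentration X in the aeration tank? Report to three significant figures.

From V·X·(1 + k_d·θ_c) = Y·Q·(S₀ − S)·θ_c: X = 0.465 × 918 × (1980 − 25.9) × 20.5 / [1060 × (1 + 0.0895 × 20.5)] = 5691 mg/L.

X ≈ 5690 mg/L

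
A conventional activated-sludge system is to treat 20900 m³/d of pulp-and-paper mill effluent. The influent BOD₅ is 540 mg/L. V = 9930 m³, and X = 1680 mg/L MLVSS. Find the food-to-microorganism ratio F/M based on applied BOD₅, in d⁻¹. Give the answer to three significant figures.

F/M = Q·S₀ / (V·X) = 20900 × 540 / (9930 × 1680) = 0.6765 g BOD₅·(g VSS·d)⁻¹.

F/M ≈ 0.677 d⁻¹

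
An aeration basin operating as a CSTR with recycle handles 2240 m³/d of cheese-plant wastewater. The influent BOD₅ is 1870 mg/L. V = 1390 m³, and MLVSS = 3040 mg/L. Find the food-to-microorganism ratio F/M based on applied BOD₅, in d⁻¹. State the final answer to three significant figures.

F/M ≈ 0.991 d⁻¹

F/M = Q·S₀ / (V·X) = 2240 × 1870 / (1390 × 3040) = 0.9913 g BOD₅·(g VSS·d)⁻¹.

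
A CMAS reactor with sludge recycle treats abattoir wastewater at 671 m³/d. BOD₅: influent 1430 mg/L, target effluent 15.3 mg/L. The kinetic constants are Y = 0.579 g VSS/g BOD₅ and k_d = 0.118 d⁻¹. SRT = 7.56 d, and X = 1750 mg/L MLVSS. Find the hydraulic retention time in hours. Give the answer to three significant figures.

τ ≈ 44.9 h

Rearranging the biomass balance for a CMAS with decay, V = Y·Q·ΔS·θ_c / [X·(1+k_d θ_c)] = 0.579 × 671 × (1430 − 15.3) × 7.56 / [1750 × (1 + 0.118 × 7.56)] = 4.16×10^6 / 3311 = 1255 m³.
Hydraulic retention time τ = V/Q = 1255 / 671 = 1.870 d = 44.88 h.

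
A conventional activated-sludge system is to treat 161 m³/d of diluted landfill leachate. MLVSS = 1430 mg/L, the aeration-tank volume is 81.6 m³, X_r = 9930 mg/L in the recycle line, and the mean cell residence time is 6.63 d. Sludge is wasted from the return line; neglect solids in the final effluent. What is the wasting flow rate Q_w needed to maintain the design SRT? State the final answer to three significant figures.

θ_c = V·X/(Q_w·X_r) when wasting from the recycle, so Q_w = V·X/(θ_c·X_r) = 81.60 × 1430 / (6.63 × 9930) = 1.772 m³/d.

Q_w ≈ 1.77 m³/d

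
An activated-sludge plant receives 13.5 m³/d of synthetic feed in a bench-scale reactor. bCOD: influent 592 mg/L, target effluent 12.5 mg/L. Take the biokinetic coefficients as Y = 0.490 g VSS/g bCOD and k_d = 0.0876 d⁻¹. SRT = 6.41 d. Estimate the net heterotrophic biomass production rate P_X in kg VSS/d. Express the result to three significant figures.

P_X ≈ 2.45 kg VSS/d

Y_obs = Y / (1 + k_d θ_c) = 0.490 / (1 + 0.0876 × 6.41) = 0.490 / 1.562 = 0.3138.
ΔS = 592 − 12.5 = 579.5 mg/L, so the substrate removal rate is 13.5 × 579.5/1000 = 7.823 kg bCOD/d.
P_X = Y_obs · Q(S₀ − S) = 0.3138 × 7.823 = 2.455 kg VSS/d.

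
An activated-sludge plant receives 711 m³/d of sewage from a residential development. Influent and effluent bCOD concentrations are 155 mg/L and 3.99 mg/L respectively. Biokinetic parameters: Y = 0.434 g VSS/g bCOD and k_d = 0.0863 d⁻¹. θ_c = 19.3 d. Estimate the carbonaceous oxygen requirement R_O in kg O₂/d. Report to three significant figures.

The observed yield is Y_obs = Y/(1 + k_d·θ_c) = 0.434 / (1 + 0.0863 × 19.3) = 0.434 / 2.666 = 0.1628 g VSS per g bCOD removed.
Mass of bCOD removed per day: Q(S₀ − S) = 711 × 151.0 g/m³ = 107.4 kg/d.
Biomass synthesised: P_X = Y_obs × 107.4 = 17.48 kg VSS/d.
Carbonaceous O₂ demand = substrate oxidised − cell-mass equivalent = 107.4 − 1.42 × 17.48 = 82.54 kg O₂/d.

R_O ≈ 82.5 kg O₂/d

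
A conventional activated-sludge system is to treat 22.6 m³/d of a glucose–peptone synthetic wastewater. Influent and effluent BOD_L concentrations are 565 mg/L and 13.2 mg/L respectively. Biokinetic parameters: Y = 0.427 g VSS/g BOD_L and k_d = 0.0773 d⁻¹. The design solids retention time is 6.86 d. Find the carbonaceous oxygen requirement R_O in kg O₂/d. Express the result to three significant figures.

Correct the yield for decay: Y_obs = Y/(1 + k_d θ_c) = 0.427 / (1 + 0.0773 × 6.86) = 0.427 / 1.530 = 0.2790.
ΔS = 565 − 13.2 = 551.8 mg/L, so the substrate removal rate is 22.6 × 551.8/1000 = 12.47 kg BOD_L/d.
Net sludge production P_X = 0.2790 × 12.47 = 3.480 kg VSS/d.
R_O = Q·ΔS − 1.42 P_X = 12.47 − 4.941 = 7.529 kg O₂/d.

R_O ≈ 7.53 kg O₂/d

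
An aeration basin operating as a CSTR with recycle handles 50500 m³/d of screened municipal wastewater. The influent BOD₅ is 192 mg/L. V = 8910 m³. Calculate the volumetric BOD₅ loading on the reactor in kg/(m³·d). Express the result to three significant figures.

L_v = Q S₀ / V = 50500 × 192 × 10⁻³ / 8910 = 1.088 kg/(m³·d).

L_v ≈ 1.09 kg BOD₅/(m³·d)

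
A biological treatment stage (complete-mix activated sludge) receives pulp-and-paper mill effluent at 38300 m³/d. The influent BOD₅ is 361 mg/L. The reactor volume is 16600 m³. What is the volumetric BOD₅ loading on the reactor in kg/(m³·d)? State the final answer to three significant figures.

L_v = Q S₀ / V = 38300 × 361 × 10⁻³ / 16600 = 0.8329 kg/(m³·d).

L_v ≈ 0.833 kg BOD₅/(m³·d)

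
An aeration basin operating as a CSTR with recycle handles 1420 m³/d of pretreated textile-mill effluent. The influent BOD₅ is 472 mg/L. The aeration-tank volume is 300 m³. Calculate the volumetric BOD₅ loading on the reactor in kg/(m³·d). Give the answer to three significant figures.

Applied BOD₅ load per unit volume = Q·S₀/V = (1420 × 472/1000)/300.0 = 2.234 kg BOD₅·m⁻³·d⁻¹.

L_v ≈ 2.23 kg BOD₅/(m³·d)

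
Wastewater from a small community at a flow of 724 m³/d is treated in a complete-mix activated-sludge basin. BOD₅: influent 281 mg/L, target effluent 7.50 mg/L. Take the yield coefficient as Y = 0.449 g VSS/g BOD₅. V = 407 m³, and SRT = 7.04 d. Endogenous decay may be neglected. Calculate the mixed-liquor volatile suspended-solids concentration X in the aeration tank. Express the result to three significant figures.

Without decay, X = Y Q (S₀−S) θ_c / V = 0.449 × 724 × (281 − 7.50) × 7.04 / 407 = 1538 mg/L.

X ≈ 1540 mg/L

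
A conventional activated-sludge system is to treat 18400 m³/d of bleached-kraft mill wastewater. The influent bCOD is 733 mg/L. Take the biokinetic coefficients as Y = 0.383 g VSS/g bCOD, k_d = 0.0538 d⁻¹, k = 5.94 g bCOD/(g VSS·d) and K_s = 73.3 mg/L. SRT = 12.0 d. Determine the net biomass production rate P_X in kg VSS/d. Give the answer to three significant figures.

Effluent substrate depends only on kinetics and SRT: S = K_s(1 + k_d θ_c) / [θ_c(Yk − k_d) − 1] = 73.3 × (1 + 0.0538 × 12.0) / [12.0 × (0.383 × 5.94 − 0.0538) − 1] = 120.6 / 25.65 = 4.702 mg/L.
Correct the yield for decay: Y_obs = Y/(1 + k_d θ_c) = 0.383 / (1 + 0.0538 × 12.0) = 0.383 / 1.646 = 0.2327.
Substrate removed = Q·(S₀ − S) = 18400 m³/d × (733 − 4.70) g/m³ = 1.34×10^7 g/d = 13401 kg/d.
Net biomass production P_X = Y_obs × Q·(S₀ − S) = 0.2327 × 13401 = 3119 kg VSS/d.

P_X ≈ 3120 kg VSS/d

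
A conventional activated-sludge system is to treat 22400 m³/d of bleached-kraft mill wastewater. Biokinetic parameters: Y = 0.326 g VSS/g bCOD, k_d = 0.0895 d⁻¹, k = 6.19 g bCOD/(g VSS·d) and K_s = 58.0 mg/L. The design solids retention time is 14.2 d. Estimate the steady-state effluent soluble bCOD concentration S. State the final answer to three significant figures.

For a completely mixed reactor with recycle the Lawrence–McCarty relation gives S = K_s·(1 + k_d·θ_c) / [θ_c·(Y·k − k_d) − 1] = 58.0 × (1 + 0.0895 × 14.2) / [14.2 × (0.326 × 6.19 − 0.0895) − 1] = 131.7 / 26.38 = 4.992 mg/L.

S ≈ 4.99 mg/L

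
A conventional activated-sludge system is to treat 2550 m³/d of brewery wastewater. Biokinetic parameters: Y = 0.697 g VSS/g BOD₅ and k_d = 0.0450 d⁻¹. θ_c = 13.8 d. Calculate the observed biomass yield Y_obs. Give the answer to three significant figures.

Correct the yield for decay: Y_obs = Y/(1 + k_d θ_c) = 0.697 / (1 + 0.0450 × 13.8) = 0.697 / 1.621 = 0.4300.

Y_obs ≈ 0.430 g VSS/g BOD₅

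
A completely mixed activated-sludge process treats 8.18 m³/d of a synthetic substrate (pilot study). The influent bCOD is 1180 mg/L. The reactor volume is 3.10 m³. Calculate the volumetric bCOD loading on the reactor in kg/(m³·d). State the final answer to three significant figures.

Volumetric loading L_v = Q·S₀ / V = 8.18 × 1180 g/m³ / 3.100 m³ = 3114 g/(m³·d) = 3.114 kg bCOD/(m³·d).

L_v ≈ 3.11 kg bCOD/(m³·d)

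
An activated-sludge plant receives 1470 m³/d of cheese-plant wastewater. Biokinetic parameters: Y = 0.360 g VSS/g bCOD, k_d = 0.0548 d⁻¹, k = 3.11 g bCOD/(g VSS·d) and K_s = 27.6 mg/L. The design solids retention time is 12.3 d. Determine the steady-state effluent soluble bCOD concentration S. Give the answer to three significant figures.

S ≈ 3.82 mg/L

Effluent substrate depends only on kinetics and SRT: S = K_s(1 + k_d θ_c) / [θ_c(Yk − k_d) − 1] = 27.6 × (1 + 0.0548 × 12.3) / [12.3 × (0.360 × 3.11 − 0.0548) − 1] = 46.20 / 12.10 = 3.819 mg/L.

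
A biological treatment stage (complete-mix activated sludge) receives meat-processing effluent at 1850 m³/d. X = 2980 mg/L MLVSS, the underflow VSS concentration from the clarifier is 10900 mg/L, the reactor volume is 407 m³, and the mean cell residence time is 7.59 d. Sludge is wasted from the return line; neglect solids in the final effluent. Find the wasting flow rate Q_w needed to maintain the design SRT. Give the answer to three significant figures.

Q_w ≈ 14.7 m³/d

θ_c = V·X/(Q_w·X_r) when wasting from the recycle, so Q_w = V·X/(θ_c·X_r) = 407.0 × 2980 / (7.59 × 10900) = 14.66 m³/d.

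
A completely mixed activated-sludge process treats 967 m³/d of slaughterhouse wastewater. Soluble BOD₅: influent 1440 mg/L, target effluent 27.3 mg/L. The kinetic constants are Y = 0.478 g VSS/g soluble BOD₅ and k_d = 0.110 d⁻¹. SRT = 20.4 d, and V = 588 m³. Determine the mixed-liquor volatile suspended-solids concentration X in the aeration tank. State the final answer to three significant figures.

X ≈ 6980 mg/L

Solving the biomass balance for X: X = Y Q (S₀−S) θ_c / [V (1+k_d θ_c)] = 0.478 × 967 × (1440 − 27.3) × 20.4 / [588 × (1 + 0.110 × 20.4)] = 6984 mg/L.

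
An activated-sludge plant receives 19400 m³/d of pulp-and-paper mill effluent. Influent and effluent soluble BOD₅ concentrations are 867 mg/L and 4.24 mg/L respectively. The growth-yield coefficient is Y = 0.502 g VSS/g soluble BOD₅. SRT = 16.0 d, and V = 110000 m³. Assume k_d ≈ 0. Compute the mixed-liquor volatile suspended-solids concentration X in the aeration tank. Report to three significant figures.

From V·X = Y·Q·(S₀ − S)·θ_c (decay neglected): X = 0.502 × 19400 × (867 − 4.24) × 16.0 / 110000 = 1222 mg/L.

X ≈ 1220 mg/L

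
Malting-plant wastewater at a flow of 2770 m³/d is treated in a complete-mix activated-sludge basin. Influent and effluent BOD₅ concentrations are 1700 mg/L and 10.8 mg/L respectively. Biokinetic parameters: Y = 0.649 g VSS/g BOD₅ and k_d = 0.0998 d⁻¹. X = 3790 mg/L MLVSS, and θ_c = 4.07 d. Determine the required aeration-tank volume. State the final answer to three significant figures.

V ≈ 2320 m³

Steady-state biomass mass balance: V·X·(1 + k_d·θ_c) = Y·Q·(S₀ − S)·θ_c, so V = 0.649 × 2770 × (1700 − 10.8) × 4.07 / [3790 × (1 + 0.0998 × 4.07)] = 1.24×10^7 / 5329 = 2319 m³.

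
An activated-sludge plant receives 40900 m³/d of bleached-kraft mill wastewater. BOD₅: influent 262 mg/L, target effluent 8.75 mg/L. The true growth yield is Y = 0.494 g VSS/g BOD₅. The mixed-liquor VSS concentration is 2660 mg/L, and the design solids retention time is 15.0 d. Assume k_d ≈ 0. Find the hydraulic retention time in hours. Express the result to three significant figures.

τ ≈ 16.9 h

V·X = Y·Q·ΔS·θ_c gives V = 0.494 × 40900 × (262 − 8.75) × 15.0 / 2660 = 28854 m³.
τ = V/Q = 28854/40900 = 0.7055 d, or 16.93 h.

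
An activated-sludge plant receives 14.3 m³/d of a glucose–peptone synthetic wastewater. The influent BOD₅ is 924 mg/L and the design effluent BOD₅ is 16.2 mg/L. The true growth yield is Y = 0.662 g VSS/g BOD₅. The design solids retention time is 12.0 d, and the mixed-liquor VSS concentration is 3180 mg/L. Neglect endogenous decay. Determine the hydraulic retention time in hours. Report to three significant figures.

τ ≈ 54.4 h

Biomass mass balance (decay neglected): V·X = Y·Q·(S₀ − S)·θ_c, so V = 0.662 × 14.3 × (924 − 16.2) × 12.0 / 3180 = 32.43 m³.
τ = V/Q = 32.43/14.3 = 2.268 d, or 54.43 h.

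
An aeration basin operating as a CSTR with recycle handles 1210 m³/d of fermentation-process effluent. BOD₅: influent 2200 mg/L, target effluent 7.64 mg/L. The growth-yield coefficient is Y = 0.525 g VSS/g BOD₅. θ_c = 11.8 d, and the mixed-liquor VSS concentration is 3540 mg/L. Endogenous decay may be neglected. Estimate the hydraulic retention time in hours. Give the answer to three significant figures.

τ ≈ 92.1 h

Biomass mass balance (decay neglected): V·X = Y·Q·(S₀ − S)·θ_c, so V = 0.525 × 1210 × (2200 − 7.64) × 11.8 / 3540 = 4642 m³.
τ = V/Q = 4642/1210 = 3.837 d, or 92.08 h.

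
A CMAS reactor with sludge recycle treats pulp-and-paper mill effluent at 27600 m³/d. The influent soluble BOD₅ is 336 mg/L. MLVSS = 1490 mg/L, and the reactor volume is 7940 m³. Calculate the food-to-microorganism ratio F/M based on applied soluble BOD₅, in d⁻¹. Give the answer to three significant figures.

F/M = Q·S₀ / (V·X) = 27600 × 336 / (7940 × 1490) = 0.7839 g soluble BOD₅·(g VSS·d)⁻¹.

F/M ≈ 0.784 d⁻¹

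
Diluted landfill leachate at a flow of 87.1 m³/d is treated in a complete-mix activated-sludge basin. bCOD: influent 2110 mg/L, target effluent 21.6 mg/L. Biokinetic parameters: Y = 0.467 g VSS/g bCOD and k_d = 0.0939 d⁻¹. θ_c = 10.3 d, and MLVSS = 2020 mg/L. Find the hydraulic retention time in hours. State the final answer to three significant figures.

τ ≈ 60.7 h

From the SRT design equation V = Y Q (S₀−S) θ_c / [X (1 + k_d θ_c)] = 0.467 × 87.1 × (2110 − 21.6) × 10.3 / [2020 × (1 + 0.0939 × 10.3)] = 8.75×10^5 / 3974 = 220.2 m³.
Hydraulic retention time τ = V/Q = 220.2 / 87.1 = 2.528 d = 60.67 h.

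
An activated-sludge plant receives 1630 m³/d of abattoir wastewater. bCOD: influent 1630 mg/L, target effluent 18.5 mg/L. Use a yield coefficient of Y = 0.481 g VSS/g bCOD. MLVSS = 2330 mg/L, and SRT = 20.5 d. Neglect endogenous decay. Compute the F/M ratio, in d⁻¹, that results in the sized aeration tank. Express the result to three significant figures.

Biomass mass balance (decay neglected): V·X = Y·Q·(S₀ − S)·θ_c, so V = 0.481 × 1630 × (1630 − 18.5) × 20.5 / 2330 = 11116 m³.
F/M = applied load / biomass = Q·S₀/(V·X) = 1630 × 1630 / (11116 × 2330) = 0.1026 d⁻¹.

F/M ≈ 0.103 d⁻¹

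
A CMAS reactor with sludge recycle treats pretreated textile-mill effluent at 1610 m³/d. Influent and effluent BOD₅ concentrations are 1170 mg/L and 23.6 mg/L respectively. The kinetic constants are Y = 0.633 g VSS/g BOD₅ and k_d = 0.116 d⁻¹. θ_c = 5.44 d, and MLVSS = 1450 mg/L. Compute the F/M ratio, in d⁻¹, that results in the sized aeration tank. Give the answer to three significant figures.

Rearranging the biomass balance for a CMAS with decay, V = Y·Q·ΔS·θ_c / [X·(1+k_d θ_c)] = 0.633 × 1610 × (1170 − 23.6) × 5.44 / [1450 × (1 + 0.116 × 5.44)] = 6.36×10^6 / 2365 = 2687 m³.
Food-to-microorganism ratio F/M = Q S₀ / (V X) = 1610 × 1170 / (2687 × 1450) = 0.4834 d⁻¹.

F/M ≈ 0.483 d⁻¹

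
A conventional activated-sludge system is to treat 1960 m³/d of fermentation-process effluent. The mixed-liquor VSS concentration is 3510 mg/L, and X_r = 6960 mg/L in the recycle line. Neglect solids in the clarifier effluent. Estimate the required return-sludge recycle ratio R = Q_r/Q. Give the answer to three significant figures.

R ≈ 1.02

R = Q_r/Q = X/(X_r − X) = 3510 / (6960 − 3510) = 1.017.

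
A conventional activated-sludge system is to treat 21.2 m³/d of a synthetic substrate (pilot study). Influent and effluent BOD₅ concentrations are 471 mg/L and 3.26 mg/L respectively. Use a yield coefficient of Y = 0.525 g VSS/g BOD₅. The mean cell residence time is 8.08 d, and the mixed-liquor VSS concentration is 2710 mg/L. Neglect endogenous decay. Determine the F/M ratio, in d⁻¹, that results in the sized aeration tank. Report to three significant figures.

F/M ≈ 0.237 d⁻¹

With k_d = 0 the design equation reduces to V = Y Q (S₀−S) θ_c / X = 0.525 × 21.2 × (471 − 3.26) × 8.08 / 2710 = 15.52 m³.
F/M = applied load / biomass = Q·S₀/(V·X) = 21.2 × 471 / (15.52 × 2710) = 0.2374 d⁻¹.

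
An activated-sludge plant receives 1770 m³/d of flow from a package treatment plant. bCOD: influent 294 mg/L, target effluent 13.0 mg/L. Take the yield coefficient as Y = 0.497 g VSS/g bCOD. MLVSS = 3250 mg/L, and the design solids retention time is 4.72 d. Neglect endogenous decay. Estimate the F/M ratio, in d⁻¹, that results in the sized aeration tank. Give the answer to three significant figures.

F/M ≈ 0.446 d⁻¹

With k_d = 0 the design equation reduces to V = Y Q (S₀−S) θ_c / X = 0.497 × 1770 × (294 − 13.0) × 4.72 / 3250 = 359.0 m³.
F/M = Q·S₀ / (V·X) = 1770 × 294 / (359.0 × 3250) = 0.4460 g bCOD·(g VSS·d)⁻¹.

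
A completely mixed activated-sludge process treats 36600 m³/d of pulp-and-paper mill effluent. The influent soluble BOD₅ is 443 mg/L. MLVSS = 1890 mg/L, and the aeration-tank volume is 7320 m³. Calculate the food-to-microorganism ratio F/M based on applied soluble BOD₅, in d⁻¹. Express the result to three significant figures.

F/M ≈ 1.17 d⁻¹

F/M = applied load / biomass = Q·S₀/(V·X) = 36600 × 443 / (7320 × 1890) = 1.172 d⁻¹.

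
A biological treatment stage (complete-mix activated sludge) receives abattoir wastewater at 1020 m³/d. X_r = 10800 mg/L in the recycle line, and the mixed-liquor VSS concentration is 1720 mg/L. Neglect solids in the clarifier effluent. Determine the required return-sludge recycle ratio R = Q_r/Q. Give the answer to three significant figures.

R = Q_r/Q = X/(X_r − X) = 1720 / (10800 − 1720) = 0.1894.

R ≈ 0.189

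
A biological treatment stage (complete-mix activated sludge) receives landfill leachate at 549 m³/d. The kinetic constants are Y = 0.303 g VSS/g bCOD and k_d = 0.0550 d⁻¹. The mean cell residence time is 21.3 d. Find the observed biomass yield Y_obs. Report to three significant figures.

Y_obs ≈ 0.140 g VSS/g bCOD

Observed yield with endogenous decay: Y_obs = Y / (1 + k_d·θ_c) = 0.303 / (1 + 0.0550 × 21.3) = 0.303 / 2.171 = 0.1395 g VSS/g bCOD.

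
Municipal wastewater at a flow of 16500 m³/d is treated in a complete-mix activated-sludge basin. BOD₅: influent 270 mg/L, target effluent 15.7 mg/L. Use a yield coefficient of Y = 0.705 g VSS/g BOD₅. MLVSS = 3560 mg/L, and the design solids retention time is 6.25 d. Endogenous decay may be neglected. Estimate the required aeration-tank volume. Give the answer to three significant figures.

With k_d = 0 the design equation reduces to V = Y Q (S₀−S) θ_c / X = 0.705 × 16500 × (270 − 15.7) × 6.25 / 3560 = 5193 m³.

V ≈ 5190 m³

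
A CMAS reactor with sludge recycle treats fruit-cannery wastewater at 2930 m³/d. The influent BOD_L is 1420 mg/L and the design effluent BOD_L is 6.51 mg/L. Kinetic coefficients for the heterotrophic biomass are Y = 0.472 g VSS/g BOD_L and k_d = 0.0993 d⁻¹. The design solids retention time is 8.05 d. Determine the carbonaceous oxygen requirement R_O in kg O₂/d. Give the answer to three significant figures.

The observed yield is Y_obs = Y/(1 + k_d·θ_c) = 0.472 / (1 + 0.0993 × 8.05) = 0.472 / 1.799 = 0.2623 g VSS per g BOD_L removed.
Q·(S₀ − S) = 2930 × (1420 − 6.51) × 10⁻³ = 4142 kg/d removed.
P_X = Y_obs·Q·(S₀ − S) = 0.2623 × 4142 = 1086 kg VSS/d.
R_O = Q·ΔS − 1.42 P_X = 4142 − 1543 = 2599 kg O₂/d.

R_O ≈ 2600 kg O₂/d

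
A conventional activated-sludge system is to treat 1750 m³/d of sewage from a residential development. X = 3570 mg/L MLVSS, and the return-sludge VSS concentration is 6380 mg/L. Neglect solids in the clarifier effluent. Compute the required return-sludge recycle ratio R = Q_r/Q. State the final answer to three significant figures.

R ≈ 1.27

Solids balance on the clarifier gives (1+R)X = R·X_r, so R = X/(X_r − X) = 3570 / (6380 − 3570) = 1.270.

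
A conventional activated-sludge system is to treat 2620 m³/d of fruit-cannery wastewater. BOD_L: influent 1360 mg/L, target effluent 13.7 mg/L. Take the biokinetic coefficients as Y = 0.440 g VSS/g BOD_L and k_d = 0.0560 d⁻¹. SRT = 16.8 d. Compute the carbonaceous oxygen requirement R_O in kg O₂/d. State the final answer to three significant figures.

Y_obs = Y / (1 + k_d θ_c) = 0.440 / (1 + 0.0560 × 16.8) = 0.440 / 1.941 = 0.2267.
ΔS = 1360 − 13.7 = 1346 mg/L, so the substrate removal rate is 2620 × 1346/1000 = 3527 kg BOD_L/d.
Biomass synthesised: P_X = Y_obs × 3527 = 799.7 kg VSS/d.
Carbonaceous O₂ demand = substrate oxidised − cell-mass equivalent = 3527 − 1.42 × 799.7 = 2392 kg O₂/d.

R_O ≈ 2390 kg O₂/d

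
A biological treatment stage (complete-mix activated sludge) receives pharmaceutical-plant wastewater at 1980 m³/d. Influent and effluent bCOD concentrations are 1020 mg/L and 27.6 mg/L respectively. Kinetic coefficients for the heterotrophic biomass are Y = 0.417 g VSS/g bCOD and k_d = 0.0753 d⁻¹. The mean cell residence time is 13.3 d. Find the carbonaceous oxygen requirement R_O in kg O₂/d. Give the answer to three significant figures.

The observed yield is Y_obs = Y/(1 + k_d·θ_c) = 0.417 / (1 + 0.0753 × 13.3) = 0.417 / 2.001 = 0.2083 g VSS per g bCOD removed.
ΔS = 1020 − 27.6 = 992.4 mg/L, so the substrate removal rate is 1980 × 992.4/1000 = 1965 kg bCOD/d.
P_X = Y_obs·Q·(S₀ − S) = 0.2083 × 1965 = 409.4 kg VSS/d.
R_O = Q·ΔS − 1.42 P_X = 1965 − 581.3 = 1384 kg O₂/d.

R_O ≈ 1380 kg O₂/d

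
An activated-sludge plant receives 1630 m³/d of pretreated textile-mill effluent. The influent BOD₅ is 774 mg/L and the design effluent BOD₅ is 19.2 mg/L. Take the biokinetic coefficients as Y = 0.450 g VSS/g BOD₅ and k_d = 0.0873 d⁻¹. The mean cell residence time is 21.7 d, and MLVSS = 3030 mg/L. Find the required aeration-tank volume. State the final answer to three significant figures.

Rearranging the biomass balance for a CMAS with decay, V = Y·Q·ΔS·θ_c / [X·(1+k_d θ_c)] = 0.450 × 1630 × (774 − 19.2) × 21.7 / [3030 × (1 + 0.0873 × 21.7)] = 1.2×10^7 / 8770 = 1370 m³.

V ≈ 1370 m³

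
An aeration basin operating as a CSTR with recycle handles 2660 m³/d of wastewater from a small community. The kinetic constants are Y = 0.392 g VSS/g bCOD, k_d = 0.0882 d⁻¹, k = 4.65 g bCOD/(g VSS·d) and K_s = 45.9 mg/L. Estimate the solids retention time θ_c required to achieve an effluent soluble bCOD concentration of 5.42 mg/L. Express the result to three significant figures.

Specific growth rate at S = 5.42 mg/L: μ = YkS/(K_s+S) = 0.392·4.65·5.42/(45.9+5.42) = 0.1925 d⁻¹.
1/θ_c = 0.1925 − 0.0882 = 0.1043 d⁻¹, so θ_c = 9.587 d.

θ_c ≈ 9.59 d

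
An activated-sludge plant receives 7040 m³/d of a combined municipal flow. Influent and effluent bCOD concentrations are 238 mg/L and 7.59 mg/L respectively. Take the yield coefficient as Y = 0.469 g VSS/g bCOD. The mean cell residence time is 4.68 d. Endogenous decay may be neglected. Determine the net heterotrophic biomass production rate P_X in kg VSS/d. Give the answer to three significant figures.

P_X ≈ 761 kg VSS/d

No decay correction is needed, so Y_obs = Y = 0.469.
ΔS = 238 − 7.59 = 230.4 mg/L, so the substrate removal rate is 7040 × 230.4/1000 = 1622 kg bCOD/d.
Biomass produced: P_X = Y_obs·Q·ΔS = 0.4690 × 1622 ≈ 760.8 kg VSS/d.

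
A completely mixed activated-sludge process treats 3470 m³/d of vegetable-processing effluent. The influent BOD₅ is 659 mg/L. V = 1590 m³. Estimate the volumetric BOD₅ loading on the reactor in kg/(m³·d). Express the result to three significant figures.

L_v ≈ 1.44 kg BOD₅/(m³·d)

L_v = Q S₀ / V = 3470 × 659 × 10⁻³ / 1590 = 1.438 kg/(m³·d).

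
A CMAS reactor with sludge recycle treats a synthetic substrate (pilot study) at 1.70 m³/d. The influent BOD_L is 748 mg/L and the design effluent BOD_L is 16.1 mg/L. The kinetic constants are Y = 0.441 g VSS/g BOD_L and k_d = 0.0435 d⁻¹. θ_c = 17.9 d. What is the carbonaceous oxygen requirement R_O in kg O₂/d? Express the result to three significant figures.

The observed yield is Y_obs = Y/(1 + k_d·θ_c) = 0.441 / (1 + 0.0435 × 17.9) = 0.441 / 1.779 = 0.2479 g VSS per g BOD_L removed.
Q·(S₀ − S) = 1.70 × (748 − 16.1) × 10⁻³ = 1.244 kg/d removed.
Net sludge production P_X = 0.2479 × 1.244 = 0.3085 kg VSS/d.
Carbonaceous O₂ demand = substrate oxidised − cell-mass equivalent = 1.244 − 1.42 × 0.3085 = 0.8062 kg O₂/d.

R_O ≈ 0.806 kg O₂/d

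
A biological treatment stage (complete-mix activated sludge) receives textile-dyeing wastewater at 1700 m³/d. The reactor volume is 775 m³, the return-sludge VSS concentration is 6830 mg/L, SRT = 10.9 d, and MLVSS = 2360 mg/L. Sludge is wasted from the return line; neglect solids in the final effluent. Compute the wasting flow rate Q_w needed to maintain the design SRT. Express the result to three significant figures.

θ_c = V·X/(Q_w·X_r) when wasting from the recycle, so Q_w = V·X/(θ_c·X_r) = 775.0 × 2360 / (10.9 × 6830) = 24.57 m³/d.

Q_w ≈ 24.6 m³/d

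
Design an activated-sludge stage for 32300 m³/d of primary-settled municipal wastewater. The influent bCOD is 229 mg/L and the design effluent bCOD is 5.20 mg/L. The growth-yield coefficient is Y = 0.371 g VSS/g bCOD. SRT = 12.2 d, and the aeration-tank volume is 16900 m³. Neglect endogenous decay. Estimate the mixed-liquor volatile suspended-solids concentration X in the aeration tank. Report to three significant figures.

X ≈ 1940 mg/L

X = Y·Q·ΔS·θ_c / V = 0.371 × 32300 × (229 − 5.20) × 12.2 / 16900 = 1936 mg/L.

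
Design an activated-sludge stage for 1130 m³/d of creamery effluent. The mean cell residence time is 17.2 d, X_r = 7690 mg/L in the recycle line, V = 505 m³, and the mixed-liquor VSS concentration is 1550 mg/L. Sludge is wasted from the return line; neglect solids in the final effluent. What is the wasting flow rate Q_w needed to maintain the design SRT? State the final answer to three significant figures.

θ_c = V·X/(Q_w·X_r) when wasting from the recycle, so Q_w = V·X/(θ_c·X_r) = 505.0 × 1550 / (17.2 × 7690) = 5.918 m³/d.

Q_w ≈ 5.92 m³/d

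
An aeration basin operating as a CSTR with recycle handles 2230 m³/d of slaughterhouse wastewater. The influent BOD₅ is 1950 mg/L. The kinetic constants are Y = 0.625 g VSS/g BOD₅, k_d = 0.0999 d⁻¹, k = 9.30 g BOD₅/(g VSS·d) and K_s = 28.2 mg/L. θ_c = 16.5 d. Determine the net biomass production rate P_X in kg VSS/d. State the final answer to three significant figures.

P_X ≈ 1030 kg VSS/d

For a completely mixed reactor with recycle the Lawrence–McCarty relation gives S = K_s·(1 + k_d·θ_c) / [θ_c·(Y·k − k_d) − 1] = 28.2 × (1 + 0.0999 × 16.5) / [16.5 × (0.625 × 9.30 − 0.0999) − 1] = 74.68 / 93.26 = 0.8008 mg/L.
Observed yield with endogenous decay: Y_obs = Y / (1 + k_d·θ_c) = 0.625 / (1 + 0.0999 × 16.5) = 0.625 / 2.648 = 0.2360 g VSS/g BOD₅.
Substrate removed = Q·(S₀ − S) = 2230 m³/d × (1950 − 0.801) g/m³ = 4.35×10^6 g/d = 4347 kg/d.
Biomass produced: P_X = Y_obs·Q·ΔS = 0.2360 × 4347 ≈ 1026 kg VSS/d.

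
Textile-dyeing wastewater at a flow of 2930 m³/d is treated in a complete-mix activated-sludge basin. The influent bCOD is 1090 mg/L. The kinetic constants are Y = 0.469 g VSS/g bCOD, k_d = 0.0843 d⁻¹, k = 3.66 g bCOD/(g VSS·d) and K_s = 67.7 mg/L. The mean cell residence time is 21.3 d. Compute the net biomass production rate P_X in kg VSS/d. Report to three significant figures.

From the Monod/SRT balance for a CMAS, S = K_s·(1+k_d θ_c)/[θ_c·(Y k − k_d) − 1] = 67.7 × (1 + 0.0843 × 21.3) / [21.3 × (0.469 × 3.66 − 0.0843) − 1] = 189.3 / 33.77 = 5.605 mg/L.
Correct the yield for decay: Y_obs = Y/(1 + k_d θ_c) = 0.469 / (1 + 0.0843 × 21.3) = 0.469 / 2.796 = 0.1678.
Mass of bCOD removed per day: Q(S₀ − S) = 2930 × 1084 g/m³ = 3177 kg/d.
Net biomass production P_X = Y_obs × Q·(S₀ − S) = 0.1678 × 3177 = 533.0 kg VSS/d.

P_X ≈ 533 kg VSS/d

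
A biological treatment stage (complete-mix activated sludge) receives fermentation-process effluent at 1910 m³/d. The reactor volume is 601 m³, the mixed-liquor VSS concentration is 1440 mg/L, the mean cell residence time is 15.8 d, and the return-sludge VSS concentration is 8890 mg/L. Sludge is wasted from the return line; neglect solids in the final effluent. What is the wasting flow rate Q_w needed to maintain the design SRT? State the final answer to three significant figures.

Wasting from the return line (neglecting effluent solids): Q_w = V·X / (θ_c·X_r) = 601.0 × 1440 / (15.8 × 8890) = 6.161 m³/d.

Q_w ≈ 6.16 m³/d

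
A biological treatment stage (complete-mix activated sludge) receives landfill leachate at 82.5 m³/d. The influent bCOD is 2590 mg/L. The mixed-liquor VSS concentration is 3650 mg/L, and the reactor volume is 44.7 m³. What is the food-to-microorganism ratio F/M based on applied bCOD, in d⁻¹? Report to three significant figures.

Food-to-microorganism ratio F/M = Q S₀ / (V X) = 82.5 × 2590 / (44.70 × 3650) = 1.310 d⁻¹.

F/M ≈ 1.31 d⁻¹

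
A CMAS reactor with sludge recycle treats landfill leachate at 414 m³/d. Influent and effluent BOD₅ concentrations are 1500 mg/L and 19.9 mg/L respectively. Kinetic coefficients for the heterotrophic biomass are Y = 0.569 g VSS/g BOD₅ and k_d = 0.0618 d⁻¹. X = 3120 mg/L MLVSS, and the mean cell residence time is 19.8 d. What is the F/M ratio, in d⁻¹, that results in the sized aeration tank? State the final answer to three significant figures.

F/M ≈ 0.200 d⁻¹

Rearranging the biomass balance for a CMAS with decay, V = Y·Q·ΔS·θ_c / [X·(1+k_d θ_c)] = 0.569 × 414 × (1500 − 19.9) × 19.8 / [3120 × (1 + 0.0618 × 19.8)] = 6.9×10^6 / 6938 = 995.1 m³.
F/M = Q·S₀ / (V·X) = 414 × 1500 / (995.1 × 3120) = 0.2000 g BOD₅·(g VSS·d)⁻¹.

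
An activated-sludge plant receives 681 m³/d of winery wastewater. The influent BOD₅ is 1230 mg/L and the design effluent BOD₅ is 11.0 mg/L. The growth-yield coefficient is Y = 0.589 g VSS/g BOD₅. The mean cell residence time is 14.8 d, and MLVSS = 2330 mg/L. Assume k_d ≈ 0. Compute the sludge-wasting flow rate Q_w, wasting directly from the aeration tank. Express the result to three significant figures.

V·X = Y·Q·ΔS·θ_c gives V = 0.589 × 681 × (1230 − 11.0) × 14.8 / 2330 = 3106 m³.
For wasting at MLVSS concentration, Q_w = V/θ_c = 3106/14.8 = 209.9 m³/d.

Q_w ≈ 210 m³/d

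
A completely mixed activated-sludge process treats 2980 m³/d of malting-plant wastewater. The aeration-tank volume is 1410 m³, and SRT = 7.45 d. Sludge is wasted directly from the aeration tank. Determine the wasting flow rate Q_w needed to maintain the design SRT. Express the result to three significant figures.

Q_w ≈ 189 m³/d

Wasting from the aeration tank: Q_w = V / θ_c = 1410 / 7.45 = 189.3 m³/d.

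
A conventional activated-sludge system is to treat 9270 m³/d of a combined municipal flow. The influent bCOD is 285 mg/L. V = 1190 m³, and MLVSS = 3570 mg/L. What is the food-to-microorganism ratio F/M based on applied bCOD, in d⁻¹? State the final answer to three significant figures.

F/M ≈ 0.622 d⁻¹

F/M = Q·S₀ / (V·X) = 9270 × 285 / (1190 × 3570) = 0.6219 g bCOD·(g VSS·d)⁻¹.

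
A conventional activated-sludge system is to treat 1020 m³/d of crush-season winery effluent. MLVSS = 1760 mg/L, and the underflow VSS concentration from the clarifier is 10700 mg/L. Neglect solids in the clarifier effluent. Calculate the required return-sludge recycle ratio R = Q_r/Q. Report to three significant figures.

R ≈ 0.197

Solids balance on the clarifier gives (1+R)X = R·X_r, so R = X/(X_r − X) = 1760 / (10700 − 1760) = 0.1969.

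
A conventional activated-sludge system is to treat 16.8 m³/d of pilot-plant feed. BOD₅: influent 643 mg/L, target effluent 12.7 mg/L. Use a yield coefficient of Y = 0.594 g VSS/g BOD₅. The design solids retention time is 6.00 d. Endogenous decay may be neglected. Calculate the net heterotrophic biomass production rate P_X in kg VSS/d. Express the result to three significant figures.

P_X ≈ 6.29 kg VSS/d

Since k_d ≈ 0, Y_obs = Y = 0.594 g VSS/g BOD₅.
ΔS = 643 − 12.7 = 630.3 mg/L, so the substrate removal rate is 16.8 × 630.3/1000 = 10.59 kg BOD₅/d.
So the net sludge growth is P_X = 0.5940 × 10.59 = 6.290 kg VSS/d.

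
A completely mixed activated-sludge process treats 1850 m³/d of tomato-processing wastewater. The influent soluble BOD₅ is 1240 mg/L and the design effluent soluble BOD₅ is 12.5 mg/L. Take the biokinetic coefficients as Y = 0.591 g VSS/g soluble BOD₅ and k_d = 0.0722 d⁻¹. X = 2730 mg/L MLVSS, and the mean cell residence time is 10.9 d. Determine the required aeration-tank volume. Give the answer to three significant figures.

V ≈ 3000 m³

Steady-state biomass mass balance: V·X·(1 + k_d·θ_c) = Y·Q·(S₀ − S)·θ_c, so V = 0.591 × 1850 × (1240 − 12.5) × 10.9 / [2730 × (1 + 0.0722 × 10.9)] = 1.46×10^7 / 4878 = 2999 m³.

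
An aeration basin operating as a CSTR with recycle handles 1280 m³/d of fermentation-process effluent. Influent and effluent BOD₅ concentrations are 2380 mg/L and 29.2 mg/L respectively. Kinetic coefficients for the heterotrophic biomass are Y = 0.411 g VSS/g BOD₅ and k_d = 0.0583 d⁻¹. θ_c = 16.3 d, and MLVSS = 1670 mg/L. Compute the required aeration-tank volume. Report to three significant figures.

From the SRT design equation V = Y Q (S₀−S) θ_c / [X (1 + k_d θ_c)] = 0.411 × 1280 × (2380 − 29.2) × 16.3 / [1670 × (1 + 0.0583 × 16.3)] = 2.02×10^7 / 3257 = 6189 m³.

V ≈ 6190 m³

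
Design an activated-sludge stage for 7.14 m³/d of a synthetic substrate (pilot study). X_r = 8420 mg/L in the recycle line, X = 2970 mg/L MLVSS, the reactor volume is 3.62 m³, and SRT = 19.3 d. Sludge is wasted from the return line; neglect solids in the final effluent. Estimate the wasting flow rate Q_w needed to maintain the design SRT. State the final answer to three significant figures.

Q_w = (V·X)/(θ_c X_r) = 3.620 × 2970 / (19.3 × 8420) = 0.06616 m³/d.

Q_w ≈ 0.0662 m³/d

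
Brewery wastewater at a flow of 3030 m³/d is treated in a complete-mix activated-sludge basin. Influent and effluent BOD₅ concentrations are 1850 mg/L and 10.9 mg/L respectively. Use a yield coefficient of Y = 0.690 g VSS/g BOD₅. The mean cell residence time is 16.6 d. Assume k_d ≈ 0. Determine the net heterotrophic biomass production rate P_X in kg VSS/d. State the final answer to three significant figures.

No decay correction is needed, so Y_obs = Y = 0.690.
Q·(S₀ − S) = 3030 × (1850 − 10.9) × 10⁻³ = 5572 kg/d removed.
Net biomass production P_X = Y_obs × Q·(S₀ − S) = 0.6900 × 5572 = 3845 kg VSS/d.

P_X ≈ 3850 kg VSS/d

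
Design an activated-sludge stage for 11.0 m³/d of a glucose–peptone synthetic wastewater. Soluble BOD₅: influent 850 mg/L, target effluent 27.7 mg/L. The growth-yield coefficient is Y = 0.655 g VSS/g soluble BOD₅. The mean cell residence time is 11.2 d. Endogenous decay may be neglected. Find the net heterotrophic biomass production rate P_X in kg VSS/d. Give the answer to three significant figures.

P_X ≈ 5.92 kg VSS/d

Since k_d ≈ 0, Y_obs = Y = 0.655 g VSS/g soluble BOD₅.
Mass of soluble BOD₅ removed per day: Q(S₀ − S) = 11.0 × 822.3 g/m³ = 9.045 kg/d.
So the net sludge growth is P_X = 0.6550 × 9.045 = 5.925 kg VSS/d.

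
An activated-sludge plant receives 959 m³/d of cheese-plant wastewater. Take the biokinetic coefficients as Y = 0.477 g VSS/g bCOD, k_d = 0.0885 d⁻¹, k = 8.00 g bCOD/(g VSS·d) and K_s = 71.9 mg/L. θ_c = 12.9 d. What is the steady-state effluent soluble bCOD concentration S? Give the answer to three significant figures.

S ≈ 3.27 mg/L

Effluent substrate depends only on kinetics and SRT: S = K_s(1 + k_d θ_c) / [θ_c(Yk − k_d) − 1] = 71.9 × (1 + 0.0885 × 12.9) / [12.9 × (0.477 × 8.00 − 0.0885) − 1] = 154.0 / 47.08 = 3.270 mg/L.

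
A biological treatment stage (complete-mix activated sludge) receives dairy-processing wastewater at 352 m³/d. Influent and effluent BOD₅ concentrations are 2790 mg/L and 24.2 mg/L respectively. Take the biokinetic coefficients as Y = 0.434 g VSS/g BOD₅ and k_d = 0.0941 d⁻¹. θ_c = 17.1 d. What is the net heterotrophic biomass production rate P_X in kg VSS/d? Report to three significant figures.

Correct the yield for decay: Y_obs = Y/(1 + k_d θ_c) = 0.434 / (1 + 0.0941 × 17.1) = 0.434 / 2.609 = 0.1663.
ΔS = 2790 − 24.2 = 2766 mg/L, so the substrate removal rate is 352 × 2766/1000 = 973.6 kg BOD₅/d.
Biomass produced: P_X = Y_obs·Q·ΔS = 0.1663 × 973.6 ≈ 161.9 kg VSS/d.

P_X ≈ 162 kg VSS/d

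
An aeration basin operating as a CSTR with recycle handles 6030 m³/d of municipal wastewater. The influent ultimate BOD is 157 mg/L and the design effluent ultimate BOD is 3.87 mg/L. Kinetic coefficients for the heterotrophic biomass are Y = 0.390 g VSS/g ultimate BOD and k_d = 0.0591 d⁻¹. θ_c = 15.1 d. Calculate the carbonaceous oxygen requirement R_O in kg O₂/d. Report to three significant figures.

R_O ≈ 653 kg O₂/d

The observed yield is Y_obs = Y/(1 + k_d·θ_c) = 0.390 / (1 + 0.0591 × 15.1) = 0.390 / 1.892 = 0.2061 g VSS per g ultimate BOD removed.
Mass of ultimate BOD removed per day: Q(S₀ − S) = 6030 × 153.1 g/m³ = 923.4 kg/d.
Biomass synthesised: P_X = Y_obs × 923.4 = 190.3 kg VSS/d.
R_O = Q·(S₀ − S) − 1.42·P_X = 923.4 − 1.42 × 190.3 = 653.2 kg O₂/d.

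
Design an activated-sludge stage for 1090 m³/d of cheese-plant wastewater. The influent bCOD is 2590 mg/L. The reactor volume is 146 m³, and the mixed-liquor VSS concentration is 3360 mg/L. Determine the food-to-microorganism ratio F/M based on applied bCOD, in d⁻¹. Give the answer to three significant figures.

F/M ≈ 5.75 d⁻¹

F/M = Q·S₀ / (V·X) = 1090 × 2590 / (146.0 × 3360) = 5.755 g bCOD·(g VSS·d)⁻¹.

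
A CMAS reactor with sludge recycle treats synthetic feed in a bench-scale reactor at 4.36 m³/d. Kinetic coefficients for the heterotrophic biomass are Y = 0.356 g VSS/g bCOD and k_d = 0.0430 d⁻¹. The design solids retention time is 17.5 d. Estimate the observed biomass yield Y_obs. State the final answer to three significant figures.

The observed yield is Y_obs = Y/(1 + k_d·θ_c) = 0.356 / (1 + 0.0430 × 17.5) = 0.356 / 1.752 = 0.2031 g VSS per g bCOD removed.

Y_obs ≈ 0.203 g VSS/g bCOD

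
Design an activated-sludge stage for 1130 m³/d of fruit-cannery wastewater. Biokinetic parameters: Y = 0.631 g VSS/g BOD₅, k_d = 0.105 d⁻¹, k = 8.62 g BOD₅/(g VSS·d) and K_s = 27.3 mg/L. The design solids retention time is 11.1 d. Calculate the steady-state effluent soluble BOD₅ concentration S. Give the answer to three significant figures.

Effluent substrate depends only on kinetics and SRT: S = K_s(1 + k_d θ_c) / [θ_c(Yk − k_d) − 1] = 27.3 × (1 + 0.105 × 11.1) / [11.1 × (0.631 × 8.62 − 0.105) − 1] = 59.12 / 58.21 = 1.016 mg/L.

S ≈ 1.02 mg/L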